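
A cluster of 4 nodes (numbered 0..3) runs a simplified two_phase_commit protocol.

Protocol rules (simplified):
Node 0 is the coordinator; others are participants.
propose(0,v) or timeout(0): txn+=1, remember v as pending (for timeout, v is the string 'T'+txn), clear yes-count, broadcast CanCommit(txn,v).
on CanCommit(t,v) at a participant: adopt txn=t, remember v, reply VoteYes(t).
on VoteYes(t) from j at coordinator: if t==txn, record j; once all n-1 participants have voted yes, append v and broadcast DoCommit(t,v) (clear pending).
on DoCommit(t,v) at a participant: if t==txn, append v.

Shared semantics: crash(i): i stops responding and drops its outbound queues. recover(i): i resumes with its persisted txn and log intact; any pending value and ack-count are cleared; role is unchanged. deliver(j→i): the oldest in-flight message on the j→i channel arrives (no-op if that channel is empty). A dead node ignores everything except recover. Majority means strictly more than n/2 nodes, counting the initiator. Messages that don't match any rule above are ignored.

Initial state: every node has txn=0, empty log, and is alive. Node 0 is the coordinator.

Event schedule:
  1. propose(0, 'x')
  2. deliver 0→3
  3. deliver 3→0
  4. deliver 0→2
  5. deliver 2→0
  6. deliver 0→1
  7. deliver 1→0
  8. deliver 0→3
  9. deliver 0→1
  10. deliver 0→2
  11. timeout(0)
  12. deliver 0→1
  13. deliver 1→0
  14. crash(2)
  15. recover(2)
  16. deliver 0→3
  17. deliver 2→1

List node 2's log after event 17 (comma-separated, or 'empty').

x

e1 propose(0,'x'): 0[coor,t=1,-]
e2 deliver 0→3: 3[part,t=1,-]
e3 deliver 3→0: ·
e4 deliver 0→2: 2[part,t=1,-]
e5 deliver 2→0: ·
e6 deliver 0→1: 1[part,t=1,-]
e7 deliver 1→0: 0[coor,t=1,x]
e8 deliver 0→3: 3[part,t=1,x]
e9 deliver 0→1: 1[part,t=1,x]
e10 deliver 0→2: 2[part,t=1,x]
e11 timeout(0): 0[coor,t=2,x]
e12 deliver 0→1: 1[part,t=2,x]
e13 deliver 1→0: ·
e14 crash(2): 2[✗part,t=1,x]
e15 recover(2): 2[part,t=1,x]
e16 deliver 0→3: 3[part,t=2,x]
e17 deliver 2→1: ·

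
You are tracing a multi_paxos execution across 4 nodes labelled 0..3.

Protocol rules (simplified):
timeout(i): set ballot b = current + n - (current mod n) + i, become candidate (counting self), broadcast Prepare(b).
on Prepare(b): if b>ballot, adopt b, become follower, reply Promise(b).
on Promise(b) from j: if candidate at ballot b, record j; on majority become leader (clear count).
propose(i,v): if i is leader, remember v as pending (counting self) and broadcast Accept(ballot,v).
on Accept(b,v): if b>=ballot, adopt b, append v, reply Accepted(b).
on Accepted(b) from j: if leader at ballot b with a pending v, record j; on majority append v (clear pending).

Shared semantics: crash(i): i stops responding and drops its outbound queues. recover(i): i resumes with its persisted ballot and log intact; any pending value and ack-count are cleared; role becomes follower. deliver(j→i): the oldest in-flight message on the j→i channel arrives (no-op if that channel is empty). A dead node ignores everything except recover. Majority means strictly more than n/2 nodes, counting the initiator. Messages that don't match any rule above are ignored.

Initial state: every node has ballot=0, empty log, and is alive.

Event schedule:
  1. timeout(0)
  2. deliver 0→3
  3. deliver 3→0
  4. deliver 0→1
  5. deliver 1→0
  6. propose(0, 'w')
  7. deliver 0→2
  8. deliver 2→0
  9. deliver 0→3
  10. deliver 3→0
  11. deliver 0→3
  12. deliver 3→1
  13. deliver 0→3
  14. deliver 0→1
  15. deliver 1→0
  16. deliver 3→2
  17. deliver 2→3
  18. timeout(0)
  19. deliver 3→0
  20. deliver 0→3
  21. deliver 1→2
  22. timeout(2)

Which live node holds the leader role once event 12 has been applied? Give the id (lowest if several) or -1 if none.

0

step 1 timeout(0): 0={cand,b=4,log=-}
step 2 deliver 0→3: 3={foll,b=4,log=-}
step 3 deliver 3→0: —
step 4 deliver 0→1: 1={foll,b=4,log=-}
step 5 deliver 1→0: 0={lead,b=4,log=-}
step 6 propose(0,'w'): —
step 7 deliver 0→2: 2={foll,b=4,log=-}
step 8 deliver 2→0: —
step 9 deliver 0→3: 3={foll,b=4,log=w}
step 10 deliver 3→0: —
step 11 deliver 0→3: —
step 12 deliver 3→1: —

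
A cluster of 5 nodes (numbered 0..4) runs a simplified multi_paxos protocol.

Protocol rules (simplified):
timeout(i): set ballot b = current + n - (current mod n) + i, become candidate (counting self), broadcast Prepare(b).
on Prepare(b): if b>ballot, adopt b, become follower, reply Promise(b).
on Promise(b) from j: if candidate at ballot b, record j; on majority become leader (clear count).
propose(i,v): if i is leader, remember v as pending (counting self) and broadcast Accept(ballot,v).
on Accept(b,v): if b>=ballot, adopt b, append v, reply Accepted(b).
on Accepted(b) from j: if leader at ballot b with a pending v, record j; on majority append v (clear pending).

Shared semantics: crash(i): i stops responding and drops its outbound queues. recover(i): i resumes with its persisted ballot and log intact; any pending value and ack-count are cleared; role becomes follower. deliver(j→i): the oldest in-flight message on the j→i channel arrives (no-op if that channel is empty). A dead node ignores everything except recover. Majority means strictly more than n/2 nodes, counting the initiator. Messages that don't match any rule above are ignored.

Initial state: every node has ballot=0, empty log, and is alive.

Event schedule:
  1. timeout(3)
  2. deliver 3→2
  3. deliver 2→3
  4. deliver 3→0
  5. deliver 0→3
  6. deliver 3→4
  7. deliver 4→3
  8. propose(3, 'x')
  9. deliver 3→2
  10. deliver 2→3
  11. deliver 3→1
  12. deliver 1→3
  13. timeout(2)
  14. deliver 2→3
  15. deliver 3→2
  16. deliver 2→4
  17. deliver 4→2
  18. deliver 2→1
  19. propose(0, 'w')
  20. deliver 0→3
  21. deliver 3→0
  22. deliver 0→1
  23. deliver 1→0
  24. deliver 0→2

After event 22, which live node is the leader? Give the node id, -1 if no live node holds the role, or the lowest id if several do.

e1 timeout(3): 3[cand,b=8,-]
e2 deliver 3→2: 2[foll,b=8,-]
e3 deliver 2→3: ·
e4 deliver 3→0: 0[foll,b=8,-]
e5 deliver 0→3: 3[lead,b=8,-]
e6 deliver 3→4: 4[foll,b=8,-]
e7 deliver 4→3: ·
e8 propose(3,'x'): ·
e9 deliver 3→2: 2[foll,b=8,x]
e10 deliver 2→3: ·
e11 deliver 3→1: 1[foll,b=8,-]
e12 deliver 1→3: ·
e13 timeout(2): 2[cand,b=12,x]
e14 deliver 2→3: 3[foll,b=12,-]
e15 deliver 3→2: ·
e16 deliver 2→4: 4[foll,b=12,-]
e17 deliver 4→2: 2[lead,b=12,x]
e18 deliver 2→1: 1[foll,b=12,-]
e19 propose(0,'w'): ·
e20 deliver 0→3: ·
e21 deliver 3→0: 0[foll,b=8,x]
e22 deliver 0→1: ·

2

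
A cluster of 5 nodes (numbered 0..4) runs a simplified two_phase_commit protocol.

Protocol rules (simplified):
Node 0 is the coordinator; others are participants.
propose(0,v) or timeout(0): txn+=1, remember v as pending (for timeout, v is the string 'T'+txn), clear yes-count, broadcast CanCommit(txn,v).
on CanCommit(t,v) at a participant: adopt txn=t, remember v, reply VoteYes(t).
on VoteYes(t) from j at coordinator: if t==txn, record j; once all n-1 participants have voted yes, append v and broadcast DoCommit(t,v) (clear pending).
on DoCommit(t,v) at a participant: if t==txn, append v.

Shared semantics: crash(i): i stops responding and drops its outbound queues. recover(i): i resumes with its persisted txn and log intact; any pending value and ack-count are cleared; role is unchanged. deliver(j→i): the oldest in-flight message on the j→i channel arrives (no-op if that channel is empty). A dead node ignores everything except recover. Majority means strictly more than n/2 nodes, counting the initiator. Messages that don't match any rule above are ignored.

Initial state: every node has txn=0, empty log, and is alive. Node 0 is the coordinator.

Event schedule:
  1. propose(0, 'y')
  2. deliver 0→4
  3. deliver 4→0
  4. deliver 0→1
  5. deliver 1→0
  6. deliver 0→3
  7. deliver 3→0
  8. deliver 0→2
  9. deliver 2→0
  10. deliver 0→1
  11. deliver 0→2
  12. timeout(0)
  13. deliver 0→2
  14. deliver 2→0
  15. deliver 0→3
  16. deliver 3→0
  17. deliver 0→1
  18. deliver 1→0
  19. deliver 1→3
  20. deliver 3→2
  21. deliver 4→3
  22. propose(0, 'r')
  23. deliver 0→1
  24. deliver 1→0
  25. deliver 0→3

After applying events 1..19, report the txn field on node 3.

1

e1 propose(0,'y'): 0[coor,t=1,-]
e2 deliver 0→4: 4[part,t=1,-]
e3 deliver 4→0: ·
e4 deliver 0→1: 1[part,t=1,-]
e5 deliver 1→0: ·
e6 deliver 0→3: 3[part,t=1,-]
e7 deliver 3→0: ·
e8 deliver 0→2: 2[part,t=1,-]
e9 deliver 2→0: 0[coor,t=1,y]
e10 deliver 0→1: 1[part,t=1,y]
e11 deliver 0→2: 2[part,t=1,y]
e12 timeout(0): 0[coor,t=2,y]
e13 deliver 0→2: 2[part,t=2,y]
e14 deliver 2→0: ·
e15 deliver 0→3: 3[part,t=1,y]
e16 deliver 3→0: ·
e17 deliver 0→1: 1[part,t=2,y]
e18 deliver 1→0: ·
e19 deliver 1→3: ·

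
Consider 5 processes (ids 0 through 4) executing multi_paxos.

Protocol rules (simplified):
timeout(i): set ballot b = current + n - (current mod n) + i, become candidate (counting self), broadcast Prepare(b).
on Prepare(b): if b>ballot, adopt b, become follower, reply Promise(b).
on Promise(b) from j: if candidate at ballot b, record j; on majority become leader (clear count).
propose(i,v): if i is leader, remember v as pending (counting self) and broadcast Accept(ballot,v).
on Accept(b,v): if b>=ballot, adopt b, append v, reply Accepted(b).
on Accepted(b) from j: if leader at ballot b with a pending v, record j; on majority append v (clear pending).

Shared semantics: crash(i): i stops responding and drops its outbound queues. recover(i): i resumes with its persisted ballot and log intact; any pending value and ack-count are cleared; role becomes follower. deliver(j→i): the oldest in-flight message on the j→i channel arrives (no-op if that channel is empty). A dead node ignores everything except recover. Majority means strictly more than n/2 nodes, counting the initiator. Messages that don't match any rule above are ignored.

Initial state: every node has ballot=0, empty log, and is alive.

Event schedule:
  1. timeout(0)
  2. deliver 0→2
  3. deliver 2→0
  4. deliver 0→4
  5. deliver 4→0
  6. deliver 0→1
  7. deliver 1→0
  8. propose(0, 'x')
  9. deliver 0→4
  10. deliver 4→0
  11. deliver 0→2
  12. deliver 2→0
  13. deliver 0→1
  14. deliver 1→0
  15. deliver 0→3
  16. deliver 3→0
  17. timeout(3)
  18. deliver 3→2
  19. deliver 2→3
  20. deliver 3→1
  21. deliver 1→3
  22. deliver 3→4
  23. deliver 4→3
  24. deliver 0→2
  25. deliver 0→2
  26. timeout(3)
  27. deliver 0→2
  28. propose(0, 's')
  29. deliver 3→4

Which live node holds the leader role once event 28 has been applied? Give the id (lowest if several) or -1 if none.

e1 timeout(0): 0[cand,b=5,-]
e2 deliver 0→2: 2[foll,b=5,-]
e3 deliver 2→0: ·
e4 deliver 0→4: 4[foll,b=5,-]
e5 deliver 4→0: 0[lead,b=5,-]
e6 deliver 0→1: 1[foll,b=5,-]
e7 deliver 1→0: ·
e8 propose(0,'x'): ·
e9 deliver 0→4: 4[foll,b=5,x]
e10 deliver 4→0: ·
e11 deliver 0→2: 2[foll,b=5,x]
e12 deliver 2→0: 0[lead,b=5,x]
e13 deliver 0→1: 1[foll,b=5,x]
e14 deliver 1→0: ·
e15 deliver 0→3: 3[foll,b=5,-]
e16 deliver 3→0: ·
e17 timeout(3): 3[cand,b=13,-]
e18 deliver 3→2: 2[foll,b=13,x]
e19 deliver 2→3: ·
e20 deliver 3→1: 1[foll,b=13,x]
e21 deliver 1→3: 3[lead,b=13,-]
e22 deliver 3→4: 4[foll,b=13,x]
e23 deliver 4→3: ·
e24 deliver 0→2: ·
e25 deliver 0→2: ·
e26 timeout(3): 3[cand,b=18,-]
e27 deliver 0→2: ·
e28 propose(0,'s'): ·

0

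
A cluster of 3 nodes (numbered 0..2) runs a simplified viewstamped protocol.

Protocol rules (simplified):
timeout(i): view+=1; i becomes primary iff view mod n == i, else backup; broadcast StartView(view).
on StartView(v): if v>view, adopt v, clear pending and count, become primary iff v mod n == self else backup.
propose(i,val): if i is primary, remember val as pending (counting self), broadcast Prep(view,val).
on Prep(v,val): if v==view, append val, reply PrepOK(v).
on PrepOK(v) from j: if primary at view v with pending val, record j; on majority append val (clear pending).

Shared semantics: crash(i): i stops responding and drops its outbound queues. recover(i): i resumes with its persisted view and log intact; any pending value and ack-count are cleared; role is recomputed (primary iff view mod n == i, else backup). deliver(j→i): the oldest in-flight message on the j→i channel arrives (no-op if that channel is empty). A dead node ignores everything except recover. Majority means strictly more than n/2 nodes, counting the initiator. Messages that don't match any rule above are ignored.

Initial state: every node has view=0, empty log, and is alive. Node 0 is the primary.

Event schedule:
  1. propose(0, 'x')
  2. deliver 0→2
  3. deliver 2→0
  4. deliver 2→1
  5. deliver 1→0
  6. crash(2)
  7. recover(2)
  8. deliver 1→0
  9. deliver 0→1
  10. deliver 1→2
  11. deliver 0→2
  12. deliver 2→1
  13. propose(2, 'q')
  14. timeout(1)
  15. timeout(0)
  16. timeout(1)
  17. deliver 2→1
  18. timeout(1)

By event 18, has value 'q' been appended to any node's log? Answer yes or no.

no

1. propose(0,'x'):  nop
2. deliver 0→2:  <2:back v0 x>
3. deliver 2→0:  <0:prim v0 x>
4. deliver 2→1:  nop
5. deliver 1→0:  nop
6. crash(2):  <2:✗back v0 x>
7. recover(2):  <2:back v0 x>
8. deliver 1→0:  nop
9. deliver 0→1:  <1:back v0 x>
10. deliver 1→2:  nop
11. deliver 0→2:  nop
12. deliver 2→1:  nop
13. propose(2,'q'):  nop
14. timeout(1):  <1:prim v1 x>
15. timeout(0):  <0:back v1 x>
16. timeout(1):  <1:back v2 x>
17. deliver 2→1:  nop
18. timeout(1):  <1:back v3 x>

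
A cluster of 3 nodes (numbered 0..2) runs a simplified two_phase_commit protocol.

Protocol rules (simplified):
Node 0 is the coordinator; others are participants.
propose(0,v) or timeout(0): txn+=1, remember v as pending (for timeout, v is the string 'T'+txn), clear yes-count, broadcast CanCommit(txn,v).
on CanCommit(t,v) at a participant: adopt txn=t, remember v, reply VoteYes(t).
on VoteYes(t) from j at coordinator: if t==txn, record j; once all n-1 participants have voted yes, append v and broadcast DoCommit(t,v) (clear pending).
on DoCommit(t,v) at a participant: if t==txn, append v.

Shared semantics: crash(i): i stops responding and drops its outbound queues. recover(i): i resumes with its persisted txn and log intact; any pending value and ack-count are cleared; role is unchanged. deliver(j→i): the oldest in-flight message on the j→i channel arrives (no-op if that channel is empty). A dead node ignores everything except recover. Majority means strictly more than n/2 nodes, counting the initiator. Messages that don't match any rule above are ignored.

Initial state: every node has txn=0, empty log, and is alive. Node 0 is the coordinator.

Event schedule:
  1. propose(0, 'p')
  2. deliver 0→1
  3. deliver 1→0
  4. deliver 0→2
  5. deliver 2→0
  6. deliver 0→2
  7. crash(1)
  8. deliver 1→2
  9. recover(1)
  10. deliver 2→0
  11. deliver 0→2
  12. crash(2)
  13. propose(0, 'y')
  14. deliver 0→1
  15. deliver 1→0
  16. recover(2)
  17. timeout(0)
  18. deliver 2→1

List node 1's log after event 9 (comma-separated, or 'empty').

1. propose(0,'p'):  <0:coor t1 ->
2. deliver 0→1:  <1:part t1 ->
3. deliver 1→0:  nop
4. deliver 0→2:  <2:part t1 ->
5. deliver 2→0:  <0:coor t1 p>
6. deliver 0→2:  <2:part t1 p>
7. crash(1):  <1:✗part t1 ->
8. deliver 1→2:  nop
9. recover(1):  <1:part t1 ->

empty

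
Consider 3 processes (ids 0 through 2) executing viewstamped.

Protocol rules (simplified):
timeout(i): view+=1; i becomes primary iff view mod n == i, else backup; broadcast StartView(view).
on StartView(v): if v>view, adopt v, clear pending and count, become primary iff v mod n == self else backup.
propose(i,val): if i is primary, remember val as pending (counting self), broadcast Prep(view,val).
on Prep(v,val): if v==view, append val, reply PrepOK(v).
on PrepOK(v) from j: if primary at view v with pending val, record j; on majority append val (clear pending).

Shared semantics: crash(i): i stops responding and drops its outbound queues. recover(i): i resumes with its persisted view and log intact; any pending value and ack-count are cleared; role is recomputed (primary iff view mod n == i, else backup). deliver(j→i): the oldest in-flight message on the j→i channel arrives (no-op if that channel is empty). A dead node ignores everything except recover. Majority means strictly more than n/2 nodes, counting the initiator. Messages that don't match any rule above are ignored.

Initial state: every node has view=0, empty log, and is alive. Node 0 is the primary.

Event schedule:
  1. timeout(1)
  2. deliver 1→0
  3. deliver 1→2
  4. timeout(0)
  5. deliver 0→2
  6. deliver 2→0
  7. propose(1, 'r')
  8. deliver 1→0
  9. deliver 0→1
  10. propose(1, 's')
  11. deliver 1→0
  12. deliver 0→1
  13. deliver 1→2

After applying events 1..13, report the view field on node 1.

step 1 timeout(1): 1={prim,v=1,log=-}
step 2 deliver 1→0: 0={back,v=1,log=-}
step 3 deliver 1→2: 2={back,v=1,log=-}
step 4 timeout(0): 0={back,v=2,log=-}
step 5 deliver 0→2: 2={prim,v=2,log=-}
step 6 deliver 2→0: —
step 7 propose(1,'r'): —
step 8 deliver 1→0: —
step 9 deliver 0→1: 1={back,v=2,log=-}
step 10 propose(1,'s'): —
step 11 deliver 1→0: —
step 12 deliver 0→1: —
step 13 deliver 1→2: —

2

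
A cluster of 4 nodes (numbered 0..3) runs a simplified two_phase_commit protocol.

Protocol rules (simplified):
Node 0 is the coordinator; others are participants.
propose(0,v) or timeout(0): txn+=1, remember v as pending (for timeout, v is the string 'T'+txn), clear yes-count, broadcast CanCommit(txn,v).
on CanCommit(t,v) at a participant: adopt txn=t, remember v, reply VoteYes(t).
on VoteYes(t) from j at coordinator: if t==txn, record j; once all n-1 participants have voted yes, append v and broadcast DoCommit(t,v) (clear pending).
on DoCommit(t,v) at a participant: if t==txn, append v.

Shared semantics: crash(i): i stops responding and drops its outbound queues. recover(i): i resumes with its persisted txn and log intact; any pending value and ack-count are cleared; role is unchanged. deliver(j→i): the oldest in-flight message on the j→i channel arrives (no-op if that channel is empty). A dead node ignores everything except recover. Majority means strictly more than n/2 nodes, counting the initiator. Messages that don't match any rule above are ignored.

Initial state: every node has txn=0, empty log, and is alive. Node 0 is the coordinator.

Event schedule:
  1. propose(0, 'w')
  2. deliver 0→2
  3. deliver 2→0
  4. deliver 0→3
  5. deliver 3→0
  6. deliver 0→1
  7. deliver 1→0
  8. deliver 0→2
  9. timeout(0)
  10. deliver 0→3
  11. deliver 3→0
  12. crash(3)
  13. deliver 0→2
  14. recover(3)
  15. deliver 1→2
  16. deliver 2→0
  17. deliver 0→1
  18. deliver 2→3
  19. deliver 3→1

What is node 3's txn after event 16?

[1] propose(0,'w') → N0(coor t1 [-])
[2] deliver 0→2 → N2(part t1 [-])
[3] deliver 2→0 → ∅
[4] deliver 0→3 → N3(part t1 [-])
[5] deliver 3→0 → ∅
[6] deliver 0→1 → N1(part t1 [-])
[7] deliver 1→0 → N0(coor t1 [w])
[8] deliver 0→2 → N2(part t1 [w])
[9] timeout(0) → N0(coor t2 [w])
[10] deliver 0→3 → N3(part t1 [w])
[11] deliver 3→0 → ∅
[12] crash(3) → N3(✗part t1 [w])
[13] deliver 0→2 → N2(part t2 [w])
[14] recover(3) → N3(part t1 [w])
[15] deliver 1→2 → ∅
[16] deliver 2→0 → ∅

1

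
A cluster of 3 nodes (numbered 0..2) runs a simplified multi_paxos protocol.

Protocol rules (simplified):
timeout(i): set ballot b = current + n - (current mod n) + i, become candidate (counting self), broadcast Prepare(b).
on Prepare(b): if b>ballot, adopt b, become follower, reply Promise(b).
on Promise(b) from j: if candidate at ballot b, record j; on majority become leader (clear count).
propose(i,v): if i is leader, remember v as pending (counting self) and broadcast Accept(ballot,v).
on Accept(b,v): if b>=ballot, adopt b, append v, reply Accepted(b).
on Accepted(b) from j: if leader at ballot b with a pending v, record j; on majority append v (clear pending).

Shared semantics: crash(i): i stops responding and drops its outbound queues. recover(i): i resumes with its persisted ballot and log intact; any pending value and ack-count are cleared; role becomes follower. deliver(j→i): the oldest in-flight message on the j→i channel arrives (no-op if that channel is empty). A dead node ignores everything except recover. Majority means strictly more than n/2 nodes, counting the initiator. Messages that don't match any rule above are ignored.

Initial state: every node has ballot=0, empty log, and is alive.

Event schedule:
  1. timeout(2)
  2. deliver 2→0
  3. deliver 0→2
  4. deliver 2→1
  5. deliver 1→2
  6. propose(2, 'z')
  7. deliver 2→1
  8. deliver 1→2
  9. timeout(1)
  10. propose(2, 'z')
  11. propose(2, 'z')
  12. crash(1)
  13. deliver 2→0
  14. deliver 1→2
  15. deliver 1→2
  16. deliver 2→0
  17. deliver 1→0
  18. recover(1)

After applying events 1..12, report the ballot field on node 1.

step 1 timeout(2): 2={cand,b=5,log=-}
step 2 deliver 2→0: 0={foll,b=5,log=-}
step 3 deliver 0→2: 2={lead,b=5,log=-}
step 4 deliver 2→1: 1={foll,b=5,log=-}
step 5 deliver 1→2: —
step 6 propose(2,'z'): —
step 7 deliver 2→1: 1={foll,b=5,log=z}
step 8 deliver 1→2: 2={lead,b=5,log=z}
step 9 timeout(1): 1={cand,b=7,log=z}
step 10 propose(2,'z'): —
step 11 propose(2,'z'): —
step 12 crash(1): 1={✗cand,b=7,log=z}

7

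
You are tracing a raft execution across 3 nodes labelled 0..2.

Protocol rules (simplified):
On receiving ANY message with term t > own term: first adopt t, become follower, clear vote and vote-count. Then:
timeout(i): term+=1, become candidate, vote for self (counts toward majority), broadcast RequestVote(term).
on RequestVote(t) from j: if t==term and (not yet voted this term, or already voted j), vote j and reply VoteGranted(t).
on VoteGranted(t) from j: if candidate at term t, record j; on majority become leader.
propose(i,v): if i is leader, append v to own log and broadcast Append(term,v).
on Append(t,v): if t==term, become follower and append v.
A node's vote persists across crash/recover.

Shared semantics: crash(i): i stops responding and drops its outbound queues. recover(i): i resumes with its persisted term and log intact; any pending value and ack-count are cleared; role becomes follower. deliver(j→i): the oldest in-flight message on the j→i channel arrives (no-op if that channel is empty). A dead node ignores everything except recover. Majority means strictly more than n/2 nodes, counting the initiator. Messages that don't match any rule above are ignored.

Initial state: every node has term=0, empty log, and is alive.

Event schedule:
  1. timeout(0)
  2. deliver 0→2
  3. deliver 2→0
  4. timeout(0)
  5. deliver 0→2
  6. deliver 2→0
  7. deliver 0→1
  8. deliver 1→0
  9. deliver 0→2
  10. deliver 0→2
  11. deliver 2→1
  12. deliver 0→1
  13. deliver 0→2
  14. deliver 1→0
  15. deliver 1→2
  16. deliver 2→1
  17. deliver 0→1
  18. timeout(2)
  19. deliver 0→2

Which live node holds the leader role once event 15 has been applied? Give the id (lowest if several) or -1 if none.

0

1. timeout(0):  <0:cand t1 ->
2. deliver 0→2:  <2:foll t1 ->
3. deliver 2→0:  <0:lead t1 ->
4. timeout(0):  <0:cand t2 ->
5. deliver 0→2:  <2:foll t2 ->
6. deliver 2→0:  <0:lead t2 ->
7. deliver 0→1:  <1:foll t1 ->
8. deliver 1→0:  nop
9. deliver 0→2:  nop
10. deliver 0→2:  nop
11. deliver 2→1:  nop
12. deliver 0→1:  <1:foll t2 ->
13. deliver 0→2:  nop
14. deliver 1→0:  nop
15. deliver 1→2:  nop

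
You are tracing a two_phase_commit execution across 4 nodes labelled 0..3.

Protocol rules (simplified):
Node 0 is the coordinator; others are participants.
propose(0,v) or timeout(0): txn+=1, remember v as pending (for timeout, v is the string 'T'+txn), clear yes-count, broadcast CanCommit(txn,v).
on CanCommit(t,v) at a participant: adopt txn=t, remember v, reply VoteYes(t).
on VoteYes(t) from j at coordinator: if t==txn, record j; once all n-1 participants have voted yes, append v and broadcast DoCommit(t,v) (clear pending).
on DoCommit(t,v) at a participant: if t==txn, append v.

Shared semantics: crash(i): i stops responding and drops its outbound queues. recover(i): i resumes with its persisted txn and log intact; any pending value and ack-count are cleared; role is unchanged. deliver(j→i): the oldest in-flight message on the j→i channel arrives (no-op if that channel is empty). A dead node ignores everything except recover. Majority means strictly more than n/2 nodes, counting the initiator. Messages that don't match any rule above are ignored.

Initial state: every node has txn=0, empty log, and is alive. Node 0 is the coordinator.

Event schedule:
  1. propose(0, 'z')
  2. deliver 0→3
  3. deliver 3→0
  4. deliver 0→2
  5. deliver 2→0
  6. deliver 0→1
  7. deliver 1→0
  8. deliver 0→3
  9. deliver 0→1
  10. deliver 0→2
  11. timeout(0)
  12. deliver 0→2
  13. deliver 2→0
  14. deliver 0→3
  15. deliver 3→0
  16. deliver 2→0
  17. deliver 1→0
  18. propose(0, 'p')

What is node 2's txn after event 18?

2

[1] propose(0,'z') → N0(coor t1 [-])
[2] deliver 0→3 → N3(part t1 [-])
[3] deliver 3→0 → ∅
[4] deliver 0→2 → N2(part t1 [-])
[5] deliver 2→0 → ∅
[6] deliver 0→1 → N1(part t1 [-])
[7] deliver 1→0 → N0(coor t1 [z])
[8] deliver 0→3 → N3(part t1 [z])
[9] deliver 0→1 → N1(part t1 [z])
[10] deliver 0→2 → N2(part t1 [z])
[11] timeout(0) → N0(coor t2 [z])
[12] deliver 0→2 → N2(part t2 [z])
[13] deliver 2→0 → ∅
[14] deliver 0→3 → N3(part t2 [z])
[15] deliver 3→0 → ∅
[16] deliver 2→0 → ∅
[17] deliver 1→0 → ∅
[18] propose(0,'p') → N0(coor t3 [z])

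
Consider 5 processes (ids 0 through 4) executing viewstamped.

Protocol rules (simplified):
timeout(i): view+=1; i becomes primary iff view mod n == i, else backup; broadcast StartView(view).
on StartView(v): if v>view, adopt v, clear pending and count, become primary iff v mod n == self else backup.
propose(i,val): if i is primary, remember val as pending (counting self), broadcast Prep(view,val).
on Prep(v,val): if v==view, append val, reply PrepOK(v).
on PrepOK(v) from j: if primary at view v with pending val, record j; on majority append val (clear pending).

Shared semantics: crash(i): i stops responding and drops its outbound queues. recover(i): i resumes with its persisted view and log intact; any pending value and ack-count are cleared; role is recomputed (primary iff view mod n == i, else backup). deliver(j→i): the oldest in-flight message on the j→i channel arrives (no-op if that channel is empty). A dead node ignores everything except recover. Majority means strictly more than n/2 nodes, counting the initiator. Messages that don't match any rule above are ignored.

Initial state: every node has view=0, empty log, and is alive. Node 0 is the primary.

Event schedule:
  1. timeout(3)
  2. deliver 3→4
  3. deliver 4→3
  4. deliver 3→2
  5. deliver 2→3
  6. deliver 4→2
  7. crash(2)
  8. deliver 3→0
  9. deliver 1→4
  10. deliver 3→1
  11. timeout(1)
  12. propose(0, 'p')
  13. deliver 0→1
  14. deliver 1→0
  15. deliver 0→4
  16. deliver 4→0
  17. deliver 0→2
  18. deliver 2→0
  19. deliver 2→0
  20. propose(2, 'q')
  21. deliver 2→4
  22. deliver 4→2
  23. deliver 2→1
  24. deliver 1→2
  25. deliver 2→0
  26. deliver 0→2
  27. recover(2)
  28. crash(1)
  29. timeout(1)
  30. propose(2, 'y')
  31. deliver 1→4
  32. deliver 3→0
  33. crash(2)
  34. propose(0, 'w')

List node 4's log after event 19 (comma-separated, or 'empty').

[1] timeout(3) → N3(back v1 [-])
[2] deliver 3→4 → N4(back v1 [-])
[3] deliver 4→3 → ∅
[4] deliver 3→2 → N2(back v1 [-])
[5] deliver 2→3 → ∅
[6] deliver 4→2 → ∅
[7] crash(2) → N2(✗back v1 [-])
[8] deliver 3→0 → N0(back v1 [-])
[9] deliver 1→4 → ∅
[10] deliver 3→1 → N1(prim v1 [-])
[11] timeout(1) → N1(back v2 [-])
[12] propose(0,'p') → ∅
[13] deliver 0→1 → ∅
[14] deliver 1→0 → N0(back v2 [-])
[15] deliver 0→4 → ∅
[16] deliver 4→0 → ∅
[17] deliver 0→2 → ∅
[18] deliver 2→0 → ∅
[19] deliver 2→0 → ∅

empty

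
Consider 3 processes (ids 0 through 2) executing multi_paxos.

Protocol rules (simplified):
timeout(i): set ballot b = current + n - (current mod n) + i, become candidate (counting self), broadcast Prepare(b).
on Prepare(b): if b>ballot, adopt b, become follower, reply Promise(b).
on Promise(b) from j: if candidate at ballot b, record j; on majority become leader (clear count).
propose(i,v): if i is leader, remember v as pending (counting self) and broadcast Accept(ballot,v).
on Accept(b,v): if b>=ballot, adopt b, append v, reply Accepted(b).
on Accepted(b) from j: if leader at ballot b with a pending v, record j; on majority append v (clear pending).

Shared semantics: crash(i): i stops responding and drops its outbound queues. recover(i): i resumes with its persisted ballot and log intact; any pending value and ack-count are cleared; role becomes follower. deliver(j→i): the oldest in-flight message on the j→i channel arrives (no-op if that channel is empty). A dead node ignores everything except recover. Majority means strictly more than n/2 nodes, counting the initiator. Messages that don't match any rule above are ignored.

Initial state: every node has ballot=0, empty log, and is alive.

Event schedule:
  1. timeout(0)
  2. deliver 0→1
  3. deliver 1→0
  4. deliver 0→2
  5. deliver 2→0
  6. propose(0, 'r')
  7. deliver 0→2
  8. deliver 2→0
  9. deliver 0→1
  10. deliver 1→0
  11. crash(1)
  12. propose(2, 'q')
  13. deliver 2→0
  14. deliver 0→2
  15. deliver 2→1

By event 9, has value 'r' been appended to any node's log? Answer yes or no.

yes

[1] timeout(0) → N0(cand b3 [-])
[2] deliver 0→1 → N1(foll b3 [-])
[3] deliver 1→0 → N0(lead b3 [-])
[4] deliver 0→2 → N2(foll b3 [-])
[5] deliver 2→0 → ∅
[6] propose(0,'r') → ∅
[7] deliver 0→2 → N2(foll b3 [r])
[8] deliver 2→0 → N0(lead b3 [r])
[9] deliver 0→1 → N1(foll b3 [r])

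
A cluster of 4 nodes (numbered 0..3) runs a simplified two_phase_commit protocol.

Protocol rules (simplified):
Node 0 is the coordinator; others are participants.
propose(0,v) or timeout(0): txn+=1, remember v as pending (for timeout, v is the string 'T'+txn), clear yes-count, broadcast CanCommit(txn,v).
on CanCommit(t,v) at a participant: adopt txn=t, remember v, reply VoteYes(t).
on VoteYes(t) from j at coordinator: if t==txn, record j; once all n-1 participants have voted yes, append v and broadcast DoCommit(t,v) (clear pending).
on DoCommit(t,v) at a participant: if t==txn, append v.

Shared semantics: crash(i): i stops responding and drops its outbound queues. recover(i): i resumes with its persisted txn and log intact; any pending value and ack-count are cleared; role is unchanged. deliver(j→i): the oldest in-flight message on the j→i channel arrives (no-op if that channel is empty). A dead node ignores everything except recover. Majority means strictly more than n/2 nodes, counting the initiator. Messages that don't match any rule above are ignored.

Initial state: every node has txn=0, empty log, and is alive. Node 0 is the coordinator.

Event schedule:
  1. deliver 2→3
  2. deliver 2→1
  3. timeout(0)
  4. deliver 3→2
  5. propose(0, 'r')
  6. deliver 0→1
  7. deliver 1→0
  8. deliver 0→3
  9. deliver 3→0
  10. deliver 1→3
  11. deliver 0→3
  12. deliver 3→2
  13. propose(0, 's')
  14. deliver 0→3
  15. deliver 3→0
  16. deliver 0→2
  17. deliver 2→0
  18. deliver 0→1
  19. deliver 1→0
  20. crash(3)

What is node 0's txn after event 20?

3

e1 deliver 2→3: ·
e2 deliver 2→1: ·
e3 timeout(0): 0[coor,t=1,-]
e4 deliver 3→2: ·
e5 propose(0,'r'): 0[coor,t=2,-]
e6 deliver 0→1: 1[part,t=1,-]
e7 deliver 1→0: ·
e8 deliver 0→3: 3[part,t=1,-]
e9 deliver 3→0: ·
e10 deliver 1→3: ·
e11 deliver 0→3: 3[part,t=2,-]
e12 deliver 3→2: ·
e13 propose(0,'s'): 0[coor,t=3,-]
e14 deliver 0→3: 3[part,t=3,-]
e15 deliver 3→0: ·
e16 deliver 0→2: 2[part,t=1,-]
e17 deliver 2→0: ·
e18 deliver 0→1: 1[part,t=2,-]
e19 deliver 1→0: ·
e20 crash(3): 3[✗part,t=3,-]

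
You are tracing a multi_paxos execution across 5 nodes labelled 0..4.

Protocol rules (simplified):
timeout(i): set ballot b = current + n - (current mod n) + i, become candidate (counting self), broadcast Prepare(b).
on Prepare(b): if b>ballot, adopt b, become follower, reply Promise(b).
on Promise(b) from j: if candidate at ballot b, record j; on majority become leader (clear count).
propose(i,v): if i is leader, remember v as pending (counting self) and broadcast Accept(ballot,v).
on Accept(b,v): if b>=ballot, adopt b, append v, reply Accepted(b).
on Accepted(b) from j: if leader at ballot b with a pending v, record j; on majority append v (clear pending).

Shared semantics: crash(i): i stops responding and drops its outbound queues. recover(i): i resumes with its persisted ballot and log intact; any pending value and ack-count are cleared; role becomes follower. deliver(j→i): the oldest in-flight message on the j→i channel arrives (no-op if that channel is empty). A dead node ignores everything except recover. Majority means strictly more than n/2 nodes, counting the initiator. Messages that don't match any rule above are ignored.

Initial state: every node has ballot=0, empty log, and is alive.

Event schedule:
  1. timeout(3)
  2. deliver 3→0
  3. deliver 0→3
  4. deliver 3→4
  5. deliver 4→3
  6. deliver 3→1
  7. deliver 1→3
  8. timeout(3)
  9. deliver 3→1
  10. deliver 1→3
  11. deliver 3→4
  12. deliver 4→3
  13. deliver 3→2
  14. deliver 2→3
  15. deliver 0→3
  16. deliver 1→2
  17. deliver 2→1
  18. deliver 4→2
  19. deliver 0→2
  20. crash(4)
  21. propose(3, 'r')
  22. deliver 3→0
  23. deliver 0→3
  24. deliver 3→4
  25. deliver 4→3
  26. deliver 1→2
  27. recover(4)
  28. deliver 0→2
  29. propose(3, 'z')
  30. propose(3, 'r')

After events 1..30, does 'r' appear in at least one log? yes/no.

e1 timeout(3): 3[cand,b=8,-]
e2 deliver 3→0: 0[foll,b=8,-]
e3 deliver 0→3: ·
e4 deliver 3→4: 4[foll,b=8,-]
e5 deliver 4→3: 3[lead,b=8,-]
e6 deliver 3→1: 1[foll,b=8,-]
e7 deliver 1→3: ·
e8 timeout(3): 3[cand,b=13,-]
e9 deliver 3→1: 1[foll,b=13,-]
e10 deliver 1→3: ·
e11 deliver 3→4: 4[foll,b=13,-]
e12 deliver 4→3: 3[lead,b=13,-]
e13 deliver 3→2: 2[foll,b=8,-]
e14 deliver 2→3: ·
e15 deliver 0→3: ·
e16 deliver 1→2: ·
e17 deliver 2→1: ·
e18 deliver 4→2: ·
e19 deliver 0→2: ·
e20 crash(4): 4[✗foll,b=13,-]
e21 propose(3,'r'): ·
e22 deliver 3→0: 0[foll,b=13,-]
e23 deliver 0→3: ·
e24 deliver 3→4: ·
e25 deliver 4→3: ·
e26 deliver 1→2: ·
e27 recover(4): 4[foll,b=13,-]
e28 deliver 0→2: ·
e29 propose(3,'z'): ·
e30 propose(3,'r'): ·

no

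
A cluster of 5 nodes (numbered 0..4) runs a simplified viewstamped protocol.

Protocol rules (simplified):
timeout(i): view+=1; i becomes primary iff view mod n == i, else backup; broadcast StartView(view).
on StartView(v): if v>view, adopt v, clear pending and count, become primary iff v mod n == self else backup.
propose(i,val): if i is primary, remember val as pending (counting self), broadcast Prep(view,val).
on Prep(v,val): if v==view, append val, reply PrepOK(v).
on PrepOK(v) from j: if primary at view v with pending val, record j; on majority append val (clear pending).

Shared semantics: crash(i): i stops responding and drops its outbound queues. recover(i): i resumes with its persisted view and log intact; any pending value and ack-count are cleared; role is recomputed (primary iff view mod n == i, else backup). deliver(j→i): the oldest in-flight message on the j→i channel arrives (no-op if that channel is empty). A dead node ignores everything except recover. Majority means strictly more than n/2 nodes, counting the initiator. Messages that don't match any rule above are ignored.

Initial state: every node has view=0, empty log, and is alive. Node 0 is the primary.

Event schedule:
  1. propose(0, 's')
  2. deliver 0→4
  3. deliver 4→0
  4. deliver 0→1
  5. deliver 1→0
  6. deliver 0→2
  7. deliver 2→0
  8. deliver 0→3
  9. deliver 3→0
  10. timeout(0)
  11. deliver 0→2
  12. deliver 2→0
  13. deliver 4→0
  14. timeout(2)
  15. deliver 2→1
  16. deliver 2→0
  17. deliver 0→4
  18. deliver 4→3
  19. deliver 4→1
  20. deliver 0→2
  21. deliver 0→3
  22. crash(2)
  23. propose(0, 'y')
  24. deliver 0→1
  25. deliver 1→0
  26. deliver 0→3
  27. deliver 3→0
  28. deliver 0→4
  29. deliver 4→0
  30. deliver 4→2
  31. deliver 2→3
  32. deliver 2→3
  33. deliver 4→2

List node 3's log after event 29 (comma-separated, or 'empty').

s

after 1 — propose(0,'s'): ·
after 2 — deliver 0→4: n4:back/v0/[s]
after 3 — deliver 4→0: ·
after 4 — deliver 0→1: n1:back/v0/[s]
after 5 — deliver 1→0: n0:prim/v0/[s]
after 6 — deliver 0→2: n2:back/v0/[s]
after 7 — deliver 2→0: ·
after 8 — deliver 0→3: n3:back/v0/[s]
after 9 — deliver 3→0: ·
after 10 — timeout(0): n0:back/v1/[s]
after 11 — deliver 0→2: n2:back/v1/[s]
after 12 — deliver 2→0: ·
after 13 — deliver 4→0: ·
after 14 — timeout(2): n2:prim/v2/[s]
after 15 — deliver 2→1: n1:back/v2/[s]
after 16 — deliver 2→0: n0:back/v2/[s]
after 17 — deliver 0→4: n4:back/v1/[s]
after 18 — deliver 4→3: ·
after 19 — deliver 4→1: ·
after 20 — deliver 0→2: ·
after 21 — deliver 0→3: n3:back/v1/[s]
after 22 — crash(2): n2:✗prim/v2/[s]
after 23 — propose(0,'y'): ·
after 24 — deliver 0→1: ·
after 25 — deliver 1→0: ·
after 26 — deliver 0→3: ·
after 27 — deliver 3→0: ·
after 28 — deliver 0→4: ·
after 29 — deliver 4→0: ·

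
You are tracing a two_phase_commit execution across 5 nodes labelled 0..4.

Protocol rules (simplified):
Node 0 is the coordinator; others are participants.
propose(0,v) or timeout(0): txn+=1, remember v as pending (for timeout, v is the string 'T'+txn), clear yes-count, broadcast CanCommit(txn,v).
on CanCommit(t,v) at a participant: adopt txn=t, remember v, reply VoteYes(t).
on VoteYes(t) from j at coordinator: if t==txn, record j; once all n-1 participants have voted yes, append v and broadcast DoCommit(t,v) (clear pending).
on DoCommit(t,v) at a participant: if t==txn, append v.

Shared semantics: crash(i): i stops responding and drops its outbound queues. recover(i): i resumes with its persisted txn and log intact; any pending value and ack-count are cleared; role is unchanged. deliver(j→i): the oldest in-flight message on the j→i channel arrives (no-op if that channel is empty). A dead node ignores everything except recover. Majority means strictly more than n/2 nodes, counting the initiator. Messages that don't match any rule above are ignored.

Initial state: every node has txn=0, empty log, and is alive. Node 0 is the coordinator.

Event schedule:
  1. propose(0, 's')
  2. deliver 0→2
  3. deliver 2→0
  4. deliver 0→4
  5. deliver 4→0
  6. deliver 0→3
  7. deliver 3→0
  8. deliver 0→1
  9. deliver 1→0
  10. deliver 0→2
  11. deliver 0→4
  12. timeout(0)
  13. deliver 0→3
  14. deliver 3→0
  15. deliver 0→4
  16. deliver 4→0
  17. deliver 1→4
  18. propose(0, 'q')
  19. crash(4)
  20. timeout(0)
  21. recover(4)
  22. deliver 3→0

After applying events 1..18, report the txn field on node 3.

1

step 1 propose(0,'s'): 0={coor,t=1,log=-}
step 2 deliver 0→2: 2={part,t=1,log=-}
step 3 deliver 2→0: —
step 4 deliver 0→4: 4={part,t=1,log=-}
step 5 deliver 4→0: —
step 6 deliver 0→3: 3={part,t=1,log=-}
step 7 deliver 3→0: —
step 8 deliver 0→1: 1={part,t=1,log=-}
step 9 deliver 1→0: 0={coor,t=1,log=s}
step 10 deliver 0→2: 2={part,t=1,log=s}
step 11 deliver 0→4: 4={part,t=1,log=s}
step 12 timeout(0): 0={coor,t=2,log=s}
step 13 deliver 0→3: 3={part,t=1,log=s}
step 14 deliver 3→0: —
step 15 deliver 0→4: 4={part,t=2,log=s}
step 16 deliver 4→0: —
step 17 deliver 1→4: —
step 18 propose(0,'q'): 0={coor,t=3,log=s}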